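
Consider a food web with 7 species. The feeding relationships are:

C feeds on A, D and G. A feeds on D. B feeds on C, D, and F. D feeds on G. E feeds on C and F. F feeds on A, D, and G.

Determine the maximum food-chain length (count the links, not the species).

4 links

One longest chain: G → D → A → F → E.
It has 5 species and 4 links.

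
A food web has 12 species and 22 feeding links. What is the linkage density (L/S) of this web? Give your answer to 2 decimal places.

L/S = 1.83

There are L = 22 links among S = 12 species.
L/S = 22/12 = 1.8333 ≈ 1.83.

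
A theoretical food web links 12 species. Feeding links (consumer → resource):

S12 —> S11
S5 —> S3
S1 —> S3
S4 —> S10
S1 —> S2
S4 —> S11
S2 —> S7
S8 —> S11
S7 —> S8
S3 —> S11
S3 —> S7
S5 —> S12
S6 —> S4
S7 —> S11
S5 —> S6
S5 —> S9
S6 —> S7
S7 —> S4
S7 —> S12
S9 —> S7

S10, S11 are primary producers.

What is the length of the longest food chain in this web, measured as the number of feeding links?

One longest chain: S11 → S12 → S7 → S6 → S5.
It has 5 species and 4 links.

4 links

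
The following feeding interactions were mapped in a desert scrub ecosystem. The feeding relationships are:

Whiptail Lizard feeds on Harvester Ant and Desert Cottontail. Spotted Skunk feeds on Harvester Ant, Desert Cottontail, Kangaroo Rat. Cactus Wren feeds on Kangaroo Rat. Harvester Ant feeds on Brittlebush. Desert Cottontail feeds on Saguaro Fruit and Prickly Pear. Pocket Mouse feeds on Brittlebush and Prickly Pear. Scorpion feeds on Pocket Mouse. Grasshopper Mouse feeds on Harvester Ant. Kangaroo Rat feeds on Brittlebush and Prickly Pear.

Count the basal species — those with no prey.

Basal species (no prey listed): Prickly Pear, Brittlebush, Saguaro Fruit.
Count: 3.

3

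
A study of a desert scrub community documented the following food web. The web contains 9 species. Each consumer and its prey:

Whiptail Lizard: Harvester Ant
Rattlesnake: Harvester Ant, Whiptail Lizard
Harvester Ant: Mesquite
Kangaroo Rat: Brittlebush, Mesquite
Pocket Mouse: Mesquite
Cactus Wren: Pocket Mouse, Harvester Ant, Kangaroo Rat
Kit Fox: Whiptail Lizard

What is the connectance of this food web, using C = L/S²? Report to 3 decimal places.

The web has S = 9 species and L = 11 feeding links.
C = L / S² = 11 / 81 = 0.1358 ≈ 0.136.

C = 0.136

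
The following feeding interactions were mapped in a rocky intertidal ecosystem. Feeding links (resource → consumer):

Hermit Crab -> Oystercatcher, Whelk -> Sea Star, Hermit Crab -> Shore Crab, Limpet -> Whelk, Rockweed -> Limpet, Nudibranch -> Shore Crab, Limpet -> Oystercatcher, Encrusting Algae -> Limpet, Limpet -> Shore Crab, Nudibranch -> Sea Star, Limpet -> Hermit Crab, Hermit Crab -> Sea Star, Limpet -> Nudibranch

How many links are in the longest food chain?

3 links

One longest chain: Rockweed → Limpet → Hermit Crab → Oystercatcher.
It has 4 species and 3 links.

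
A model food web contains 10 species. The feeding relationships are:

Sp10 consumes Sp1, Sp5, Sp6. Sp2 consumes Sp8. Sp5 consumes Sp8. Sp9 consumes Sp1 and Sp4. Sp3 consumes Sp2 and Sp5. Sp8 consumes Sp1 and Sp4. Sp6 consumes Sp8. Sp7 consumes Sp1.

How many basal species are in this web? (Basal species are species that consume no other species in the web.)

Basal species (no prey listed): Sp1, Sp4.
Count: 2.

2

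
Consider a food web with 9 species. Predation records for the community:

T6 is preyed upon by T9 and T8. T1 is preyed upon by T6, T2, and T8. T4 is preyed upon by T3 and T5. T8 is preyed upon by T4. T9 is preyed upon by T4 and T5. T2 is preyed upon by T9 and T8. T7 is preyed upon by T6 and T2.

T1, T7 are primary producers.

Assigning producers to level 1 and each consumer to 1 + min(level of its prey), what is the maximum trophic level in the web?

Producers (level 1): T1, T7.
Following each consumer down to its lowest-level prey: T1 → T2 → T9 → T5 (levels 1 through 4).
All prey of T5 (T9 3, T4 3) are at level 3 or above, so T5 is at level 1 + 3 = 4.
Every consumer has at least one prey at level 3 or below, so none exceeds level 4.

4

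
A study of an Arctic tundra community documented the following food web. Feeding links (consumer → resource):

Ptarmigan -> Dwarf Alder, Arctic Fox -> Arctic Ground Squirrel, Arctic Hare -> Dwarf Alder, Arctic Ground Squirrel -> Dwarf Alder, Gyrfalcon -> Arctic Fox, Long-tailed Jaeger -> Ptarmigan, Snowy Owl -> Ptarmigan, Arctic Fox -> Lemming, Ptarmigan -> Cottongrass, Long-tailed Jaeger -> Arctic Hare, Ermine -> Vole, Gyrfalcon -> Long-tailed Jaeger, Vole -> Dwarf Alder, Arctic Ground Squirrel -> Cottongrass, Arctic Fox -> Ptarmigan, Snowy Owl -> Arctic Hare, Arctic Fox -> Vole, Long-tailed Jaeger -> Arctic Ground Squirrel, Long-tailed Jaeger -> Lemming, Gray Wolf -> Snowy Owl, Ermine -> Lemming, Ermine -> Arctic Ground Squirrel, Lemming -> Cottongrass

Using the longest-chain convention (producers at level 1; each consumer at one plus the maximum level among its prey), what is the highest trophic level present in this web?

4

Producers (level 1): Cottongrass, Dwarf Alder.
Cottongrass → Ptarmigan → Long-tailed Jaeger → Gyrfalcon gives Gyrfalcon level 4.
No species has a prey at level 4, so no species reaches level 5.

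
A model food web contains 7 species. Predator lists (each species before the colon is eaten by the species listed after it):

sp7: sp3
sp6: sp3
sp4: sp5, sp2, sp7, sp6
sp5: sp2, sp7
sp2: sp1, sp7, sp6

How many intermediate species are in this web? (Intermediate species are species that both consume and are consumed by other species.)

4

Intermediate species (has both prey and predators): sp5, sp2, sp7, sp6.
Count: 4.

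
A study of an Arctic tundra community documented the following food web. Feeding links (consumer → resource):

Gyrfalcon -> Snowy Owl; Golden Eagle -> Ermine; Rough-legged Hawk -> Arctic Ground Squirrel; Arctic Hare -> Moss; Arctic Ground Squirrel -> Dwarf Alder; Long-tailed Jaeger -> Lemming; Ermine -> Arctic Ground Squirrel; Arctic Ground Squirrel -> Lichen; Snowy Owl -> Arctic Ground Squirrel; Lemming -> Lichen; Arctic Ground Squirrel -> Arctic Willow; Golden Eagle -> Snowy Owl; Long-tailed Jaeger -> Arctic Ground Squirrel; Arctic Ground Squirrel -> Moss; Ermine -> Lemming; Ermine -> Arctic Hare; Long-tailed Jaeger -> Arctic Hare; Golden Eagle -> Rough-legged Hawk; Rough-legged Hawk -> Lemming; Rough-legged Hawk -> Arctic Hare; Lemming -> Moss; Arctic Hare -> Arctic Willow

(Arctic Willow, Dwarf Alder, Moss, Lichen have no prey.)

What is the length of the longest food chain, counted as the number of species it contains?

One longest chain: Arctic Willow → Arctic Hare → Ermine → Golden Eagle.
It has 4 species and 3 links.

4 species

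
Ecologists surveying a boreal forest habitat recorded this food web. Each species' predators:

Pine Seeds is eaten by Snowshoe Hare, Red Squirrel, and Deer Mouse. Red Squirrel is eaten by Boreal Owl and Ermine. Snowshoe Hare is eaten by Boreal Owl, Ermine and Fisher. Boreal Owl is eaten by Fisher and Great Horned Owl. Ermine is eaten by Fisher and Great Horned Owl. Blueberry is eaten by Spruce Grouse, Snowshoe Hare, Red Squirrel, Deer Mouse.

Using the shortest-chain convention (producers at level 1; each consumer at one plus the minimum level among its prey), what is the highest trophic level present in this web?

Producers (level 1): Pine Seeds, Blueberry.
Following each consumer down to its lowest-level prey: Pine Seeds → Red Squirrel → Boreal Owl → Great Horned Owl (levels 1 through 4).
All prey of Great Horned Owl (Boreal Owl 3, Ermine 3) are at level 3 or above, so Great Horned Owl is at level 1 + 3 = 4.
Every consumer has at least one prey at level 3 or below, so none exceeds level 4.

4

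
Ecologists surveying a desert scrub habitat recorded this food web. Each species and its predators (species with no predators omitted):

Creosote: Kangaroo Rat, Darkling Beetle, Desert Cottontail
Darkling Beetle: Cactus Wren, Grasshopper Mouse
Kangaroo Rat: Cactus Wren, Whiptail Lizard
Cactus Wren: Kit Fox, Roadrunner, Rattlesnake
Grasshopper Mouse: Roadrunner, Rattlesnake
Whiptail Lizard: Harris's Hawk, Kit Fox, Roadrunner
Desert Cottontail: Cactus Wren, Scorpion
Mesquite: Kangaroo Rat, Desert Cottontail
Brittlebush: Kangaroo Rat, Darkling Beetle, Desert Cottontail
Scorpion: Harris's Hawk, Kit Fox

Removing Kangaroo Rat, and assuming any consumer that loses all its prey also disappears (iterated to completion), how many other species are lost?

1

Remove Kangaroo Rat.
Round 1: Whiptail Lizard (all prey gone) → extinct.
No further losses. Total secondary extinctions: 1.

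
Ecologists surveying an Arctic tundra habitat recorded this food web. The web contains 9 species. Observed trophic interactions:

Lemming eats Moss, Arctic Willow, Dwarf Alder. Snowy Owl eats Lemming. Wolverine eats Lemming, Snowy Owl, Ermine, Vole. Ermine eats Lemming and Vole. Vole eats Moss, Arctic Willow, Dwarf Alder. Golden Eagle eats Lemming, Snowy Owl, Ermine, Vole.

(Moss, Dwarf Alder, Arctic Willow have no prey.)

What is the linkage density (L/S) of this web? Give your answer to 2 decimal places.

There are L = 17 links among S = 9 species.
L/S = 17/9 = 1.8889 ≈ 1.89.

L/S = 1.89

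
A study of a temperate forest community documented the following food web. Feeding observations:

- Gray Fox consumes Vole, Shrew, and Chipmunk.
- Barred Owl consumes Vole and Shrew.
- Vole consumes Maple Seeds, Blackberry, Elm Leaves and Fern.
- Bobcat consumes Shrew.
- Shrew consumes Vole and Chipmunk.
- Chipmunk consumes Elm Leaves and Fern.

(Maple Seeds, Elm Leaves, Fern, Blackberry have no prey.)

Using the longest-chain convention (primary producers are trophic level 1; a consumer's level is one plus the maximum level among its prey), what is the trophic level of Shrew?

Trophic level 3

Maple Seeds is a producer → level 1.
Vole eats Maple Seeds (level 1); other prey at levels: Elm Leaves 1, Fern 1, Blackberry 1 → level 2.
Shrew eats Vole (level 2); other prey at levels: Chipmunk 2 → level 3.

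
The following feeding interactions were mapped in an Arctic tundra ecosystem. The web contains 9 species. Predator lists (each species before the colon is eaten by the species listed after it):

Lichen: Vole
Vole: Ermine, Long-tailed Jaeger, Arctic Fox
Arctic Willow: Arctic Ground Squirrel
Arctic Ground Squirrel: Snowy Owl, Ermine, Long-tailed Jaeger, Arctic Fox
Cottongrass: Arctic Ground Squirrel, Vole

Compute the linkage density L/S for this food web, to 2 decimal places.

L/S = 1.22

There are L = 11 links among S = 9 species.
L/S = 11/9 = 1.2222 ≈ 1.22.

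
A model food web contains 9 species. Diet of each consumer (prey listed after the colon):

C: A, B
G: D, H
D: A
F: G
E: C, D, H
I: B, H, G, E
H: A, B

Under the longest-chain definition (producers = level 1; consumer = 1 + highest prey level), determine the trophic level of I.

Trophic level 4

A is a producer → level 1.
D eats A → level 2.
G eats D (level 2); other prey at levels: H 2 → level 3.
I eats G (level 3); other prey at levels: B 1, H 2, E 3 → level 4.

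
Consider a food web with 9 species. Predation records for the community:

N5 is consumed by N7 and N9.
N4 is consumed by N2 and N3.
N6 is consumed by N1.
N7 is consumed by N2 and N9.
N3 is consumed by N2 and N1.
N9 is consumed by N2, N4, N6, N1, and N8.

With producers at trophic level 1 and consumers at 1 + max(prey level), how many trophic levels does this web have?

Producers (level 1): N5.
N5 → N7 → N9 → N4 → N3 → N1 gives N1 level 6.
No species has a prey at level 6, so no species reaches level 7.

6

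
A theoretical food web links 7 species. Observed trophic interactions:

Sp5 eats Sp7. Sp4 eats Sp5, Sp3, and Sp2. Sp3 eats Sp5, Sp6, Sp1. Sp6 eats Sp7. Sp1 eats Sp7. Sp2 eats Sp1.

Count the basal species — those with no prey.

1

Basal species (no prey listed): Sp7.
Count: 1.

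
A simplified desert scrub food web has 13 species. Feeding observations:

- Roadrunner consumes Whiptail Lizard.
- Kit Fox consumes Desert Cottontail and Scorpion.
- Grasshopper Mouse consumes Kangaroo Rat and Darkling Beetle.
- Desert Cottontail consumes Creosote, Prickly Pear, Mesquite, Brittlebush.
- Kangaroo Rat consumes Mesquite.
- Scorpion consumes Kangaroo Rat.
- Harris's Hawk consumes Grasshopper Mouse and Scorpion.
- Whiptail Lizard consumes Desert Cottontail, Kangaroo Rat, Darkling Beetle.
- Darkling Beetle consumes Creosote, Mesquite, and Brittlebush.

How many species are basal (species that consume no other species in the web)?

4

Basal species (no prey listed): Prickly Pear, Creosote, Brittlebush, Mesquite.
Count: 4.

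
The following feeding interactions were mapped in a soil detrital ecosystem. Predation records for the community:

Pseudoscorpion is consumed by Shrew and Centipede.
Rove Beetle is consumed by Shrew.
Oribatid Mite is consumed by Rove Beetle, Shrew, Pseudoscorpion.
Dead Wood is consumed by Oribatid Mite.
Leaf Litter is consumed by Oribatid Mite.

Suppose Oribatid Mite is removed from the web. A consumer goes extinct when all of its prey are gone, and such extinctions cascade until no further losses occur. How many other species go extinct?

4

Remove Oribatid Mite.
Round 1: Rove Beetle (all prey gone), Pseudoscorpion (all prey gone) → extinct.
Round 2: Shrew (all prey gone), Centipede (all prey gone) → extinct.
No further losses. Total secondary extinctions: 4.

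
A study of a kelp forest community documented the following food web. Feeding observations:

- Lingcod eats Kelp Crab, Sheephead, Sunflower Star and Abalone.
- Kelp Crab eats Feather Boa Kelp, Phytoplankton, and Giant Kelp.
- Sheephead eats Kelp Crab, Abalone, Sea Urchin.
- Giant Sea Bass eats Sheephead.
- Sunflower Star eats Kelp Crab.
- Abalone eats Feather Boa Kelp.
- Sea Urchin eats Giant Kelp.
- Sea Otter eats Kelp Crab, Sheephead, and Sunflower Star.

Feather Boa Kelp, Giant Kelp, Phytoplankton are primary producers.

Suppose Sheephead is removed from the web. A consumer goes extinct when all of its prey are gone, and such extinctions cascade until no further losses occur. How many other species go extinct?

Remove Sheephead.
Round 1: Giant Sea Bass (all prey gone) → extinct.
No further losses. Total secondary extinctions: 1.

1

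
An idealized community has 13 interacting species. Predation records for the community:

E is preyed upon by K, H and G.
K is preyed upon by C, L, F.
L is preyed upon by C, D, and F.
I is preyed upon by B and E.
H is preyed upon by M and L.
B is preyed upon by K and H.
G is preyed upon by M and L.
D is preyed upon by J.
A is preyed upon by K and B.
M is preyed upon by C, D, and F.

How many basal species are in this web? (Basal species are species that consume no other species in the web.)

Basal species (no prey listed): I, A.
Count: 2.

2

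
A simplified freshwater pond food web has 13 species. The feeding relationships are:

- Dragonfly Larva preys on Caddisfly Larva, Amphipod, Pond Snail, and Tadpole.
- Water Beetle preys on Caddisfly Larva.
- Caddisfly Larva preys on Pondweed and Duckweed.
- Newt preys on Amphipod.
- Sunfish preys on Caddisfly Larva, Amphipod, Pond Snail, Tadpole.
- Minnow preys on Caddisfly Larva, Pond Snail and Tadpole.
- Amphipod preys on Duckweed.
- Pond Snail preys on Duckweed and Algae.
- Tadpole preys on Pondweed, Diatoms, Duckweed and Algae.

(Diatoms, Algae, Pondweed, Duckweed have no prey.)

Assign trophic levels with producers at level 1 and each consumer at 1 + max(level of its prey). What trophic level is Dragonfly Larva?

Pondweed is a producer → level 1.
Caddisfly Larva eats Pondweed (level 1); other prey at levels: Duckweed 1 → level 2.
Dragonfly Larva eats Caddisfly Larva (level 2); other prey at levels: Tadpole 2, Amphipod 2, Pond Snail 2 → level 3.

Trophic level 3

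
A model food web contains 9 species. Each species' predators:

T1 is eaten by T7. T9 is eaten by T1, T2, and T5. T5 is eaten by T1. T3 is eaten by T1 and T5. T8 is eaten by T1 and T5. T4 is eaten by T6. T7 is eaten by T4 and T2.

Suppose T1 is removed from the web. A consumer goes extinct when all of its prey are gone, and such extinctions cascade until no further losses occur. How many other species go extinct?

Remove T1.
Round 1: T7 (all prey gone) → extinct.
Round 2: T4 (all prey gone) → extinct.
Round 3: T6 (all prey gone) → extinct.
No further losses. Total secondary extinctions: 3.

3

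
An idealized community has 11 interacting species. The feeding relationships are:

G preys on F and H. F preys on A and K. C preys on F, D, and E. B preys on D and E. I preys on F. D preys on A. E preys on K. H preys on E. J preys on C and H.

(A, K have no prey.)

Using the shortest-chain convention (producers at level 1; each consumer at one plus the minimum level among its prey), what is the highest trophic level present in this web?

Producers (level 1): A, K.
Following each consumer down to its lowest-level prey: K → E → H → J (levels 1 through 4).
All prey of J (H 3, C 3) are at level 3 or above, so J is at level 1 + 3 = 4.
Every consumer has at least one prey at level 3 or below, so none exceeds level 4.

4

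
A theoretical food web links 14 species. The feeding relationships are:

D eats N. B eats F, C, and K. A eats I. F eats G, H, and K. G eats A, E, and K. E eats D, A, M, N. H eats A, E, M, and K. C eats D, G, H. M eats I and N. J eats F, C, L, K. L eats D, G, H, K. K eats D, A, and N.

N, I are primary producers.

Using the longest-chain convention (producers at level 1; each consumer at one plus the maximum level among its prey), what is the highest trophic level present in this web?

6

Producers (level 1): N, I.
I → A → K → G → L → J gives J level 6.
No species has a prey at level 6, so no species reaches level 7.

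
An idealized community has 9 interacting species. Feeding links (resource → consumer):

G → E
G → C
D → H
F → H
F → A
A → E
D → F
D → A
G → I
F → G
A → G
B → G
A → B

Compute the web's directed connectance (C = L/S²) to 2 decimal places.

The web has S = 9 species and L = 13 feeding links.
C = L / S² = 13 / 81 = 0.1605 ≈ 0.16.

C = 0.16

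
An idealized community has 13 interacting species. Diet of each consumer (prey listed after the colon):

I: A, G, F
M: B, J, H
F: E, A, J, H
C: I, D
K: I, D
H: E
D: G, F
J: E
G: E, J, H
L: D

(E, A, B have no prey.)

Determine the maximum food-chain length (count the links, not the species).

One longest chain: E → J → G → I → C.
It has 5 species and 4 links.

4 links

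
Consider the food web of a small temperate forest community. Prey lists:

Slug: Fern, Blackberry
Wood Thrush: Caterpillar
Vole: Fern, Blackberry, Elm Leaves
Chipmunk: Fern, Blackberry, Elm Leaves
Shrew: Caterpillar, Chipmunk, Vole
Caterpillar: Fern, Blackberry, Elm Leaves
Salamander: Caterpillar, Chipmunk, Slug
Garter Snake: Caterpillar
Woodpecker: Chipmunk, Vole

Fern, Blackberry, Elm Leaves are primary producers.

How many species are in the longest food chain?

One longest chain: Fern → Caterpillar → Garter Snake.
It has 3 species and 2 links.

3 species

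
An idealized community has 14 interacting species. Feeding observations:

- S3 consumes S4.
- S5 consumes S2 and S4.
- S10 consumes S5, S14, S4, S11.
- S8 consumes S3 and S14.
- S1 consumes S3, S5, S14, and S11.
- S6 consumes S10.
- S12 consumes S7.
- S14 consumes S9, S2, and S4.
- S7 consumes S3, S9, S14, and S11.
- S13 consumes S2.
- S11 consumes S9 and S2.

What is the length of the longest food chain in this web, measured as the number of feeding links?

3 links

One longest chain: S2 → S11 → S10 → S6.
It has 4 species and 3 links.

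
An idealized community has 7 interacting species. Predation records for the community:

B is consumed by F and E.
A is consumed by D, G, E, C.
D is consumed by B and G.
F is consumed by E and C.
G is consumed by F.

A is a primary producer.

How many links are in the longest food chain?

4 links

One longest chain: A → D → G → F → E.
It has 5 species and 4 links.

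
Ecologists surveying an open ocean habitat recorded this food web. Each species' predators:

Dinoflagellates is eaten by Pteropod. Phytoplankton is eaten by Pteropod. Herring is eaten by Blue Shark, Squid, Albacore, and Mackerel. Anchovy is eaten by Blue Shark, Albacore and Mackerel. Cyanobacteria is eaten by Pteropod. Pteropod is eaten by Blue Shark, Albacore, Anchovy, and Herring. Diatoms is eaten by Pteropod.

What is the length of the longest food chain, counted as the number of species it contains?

4 species

One longest chain: Dinoflagellates → Pteropod → Anchovy → Mackerel.
It has 4 species and 3 links.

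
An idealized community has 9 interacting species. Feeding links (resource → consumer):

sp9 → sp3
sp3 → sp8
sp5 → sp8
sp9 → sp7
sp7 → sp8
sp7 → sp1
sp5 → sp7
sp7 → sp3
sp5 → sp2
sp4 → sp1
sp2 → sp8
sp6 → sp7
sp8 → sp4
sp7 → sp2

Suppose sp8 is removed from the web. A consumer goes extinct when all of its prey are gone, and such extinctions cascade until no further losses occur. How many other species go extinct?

Remove sp8.
Round 1: sp4 (all prey gone) → extinct.
No further losses. Total secondary extinctions: 1.

1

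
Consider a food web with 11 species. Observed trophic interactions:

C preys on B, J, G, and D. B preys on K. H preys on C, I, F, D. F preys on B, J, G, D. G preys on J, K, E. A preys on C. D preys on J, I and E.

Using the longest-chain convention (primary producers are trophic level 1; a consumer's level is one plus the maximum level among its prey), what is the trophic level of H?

Trophic level 4

K is a producer → level 1.
G eats K (level 1); other prey at levels: E 1, J 1 → level 2.
C eats G (level 2); other prey at levels: J 1, B 2, D 2 → level 3.
H eats C (level 3); other prey at levels: I 1, D 2, F 3 → level 4.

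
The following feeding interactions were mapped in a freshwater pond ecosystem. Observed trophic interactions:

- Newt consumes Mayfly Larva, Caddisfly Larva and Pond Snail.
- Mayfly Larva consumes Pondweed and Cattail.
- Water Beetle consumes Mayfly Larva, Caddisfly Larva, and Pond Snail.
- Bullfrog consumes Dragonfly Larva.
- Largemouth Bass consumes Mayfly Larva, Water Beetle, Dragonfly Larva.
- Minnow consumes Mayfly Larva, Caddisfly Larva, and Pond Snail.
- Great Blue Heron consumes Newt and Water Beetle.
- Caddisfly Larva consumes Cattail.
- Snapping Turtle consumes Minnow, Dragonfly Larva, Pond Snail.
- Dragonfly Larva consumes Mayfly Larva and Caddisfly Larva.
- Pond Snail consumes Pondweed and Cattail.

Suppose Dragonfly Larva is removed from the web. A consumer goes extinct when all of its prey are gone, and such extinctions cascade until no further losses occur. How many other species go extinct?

1

Remove Dragonfly Larva.
Round 1: Bullfrog (all prey gone) → extinct.
No further losses. Total secondary extinctions: 1.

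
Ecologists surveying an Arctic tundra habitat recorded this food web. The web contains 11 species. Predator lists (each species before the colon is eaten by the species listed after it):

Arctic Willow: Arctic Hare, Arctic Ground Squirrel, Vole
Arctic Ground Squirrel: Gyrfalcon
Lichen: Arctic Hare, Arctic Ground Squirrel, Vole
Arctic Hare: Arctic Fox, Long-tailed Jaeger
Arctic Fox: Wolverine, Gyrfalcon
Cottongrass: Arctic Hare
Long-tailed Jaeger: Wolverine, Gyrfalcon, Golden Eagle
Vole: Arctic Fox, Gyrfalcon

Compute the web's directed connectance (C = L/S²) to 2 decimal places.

The web has S = 11 species and L = 17 feeding links.
C = L / S² = 17 / 121 = 0.1405 ≈ 0.14.

C = 0.14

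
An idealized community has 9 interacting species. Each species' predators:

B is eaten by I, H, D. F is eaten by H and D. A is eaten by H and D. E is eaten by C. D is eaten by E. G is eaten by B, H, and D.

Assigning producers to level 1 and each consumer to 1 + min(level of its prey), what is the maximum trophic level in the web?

4

Producers (level 1): G, F, A.
Following each consumer down to its lowest-level prey: G → D → E → C (levels 1 through 4).
All prey of C (E 3) are at level 3 or above, so C is at level 1 + 3 = 4.
Every consumer has at least one prey at level 3 or below, so none exceeds level 4.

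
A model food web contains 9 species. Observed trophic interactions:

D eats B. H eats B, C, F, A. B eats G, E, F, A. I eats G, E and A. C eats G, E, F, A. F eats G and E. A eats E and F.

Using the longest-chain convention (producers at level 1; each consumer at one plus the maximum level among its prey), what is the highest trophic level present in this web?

5

Producers (level 1): G, E.
G → F → A → B → D gives D level 5.
No species has a prey at level 5, so no species reaches level 6.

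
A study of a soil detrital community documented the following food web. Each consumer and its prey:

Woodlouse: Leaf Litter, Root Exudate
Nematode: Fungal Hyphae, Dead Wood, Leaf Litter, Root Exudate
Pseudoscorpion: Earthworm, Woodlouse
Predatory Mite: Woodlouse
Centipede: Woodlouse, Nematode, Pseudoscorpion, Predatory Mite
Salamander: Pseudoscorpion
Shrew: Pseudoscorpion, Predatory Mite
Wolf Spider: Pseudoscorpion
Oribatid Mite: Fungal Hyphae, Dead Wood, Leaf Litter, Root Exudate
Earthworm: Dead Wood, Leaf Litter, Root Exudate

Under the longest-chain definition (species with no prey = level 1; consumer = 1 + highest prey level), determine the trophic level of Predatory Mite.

Leaf Litter has no prey (basal) → level 1.
Woodlouse eats Leaf Litter (level 1); other prey at levels: Root Exudate 1 → level 2.
Predatory Mite eats Woodlouse → level 3.

Trophic level 3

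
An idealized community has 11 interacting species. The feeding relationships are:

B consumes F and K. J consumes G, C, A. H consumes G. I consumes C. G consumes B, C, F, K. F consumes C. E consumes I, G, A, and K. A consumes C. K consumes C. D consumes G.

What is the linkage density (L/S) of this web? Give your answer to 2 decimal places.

L/S = 1.73

There are L = 19 links among S = 11 species.
L/S = 19/11 = 1.7273 ≈ 1.73.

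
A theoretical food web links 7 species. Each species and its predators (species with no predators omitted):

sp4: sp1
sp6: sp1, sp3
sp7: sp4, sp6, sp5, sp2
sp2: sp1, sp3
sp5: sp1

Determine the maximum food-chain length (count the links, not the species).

2 links

One longest chain: sp7 → sp4 → sp1.
It has 3 species and 2 links.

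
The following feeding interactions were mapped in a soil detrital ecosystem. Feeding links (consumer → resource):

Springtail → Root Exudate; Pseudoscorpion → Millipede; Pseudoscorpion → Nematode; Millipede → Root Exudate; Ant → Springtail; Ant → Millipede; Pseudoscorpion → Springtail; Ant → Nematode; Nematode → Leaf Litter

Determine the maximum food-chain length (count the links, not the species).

One longest chain: Root Exudate → Springtail → Ant.
It has 3 species and 2 links.

2 links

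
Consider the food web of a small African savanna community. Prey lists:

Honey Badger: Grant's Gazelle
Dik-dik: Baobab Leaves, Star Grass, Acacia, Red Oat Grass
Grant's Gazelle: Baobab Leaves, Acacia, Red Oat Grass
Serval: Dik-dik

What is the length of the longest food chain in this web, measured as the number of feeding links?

One longest chain: Baobab Leaves → Dik-dik → Serval.
It has 3 species and 2 links.

2 links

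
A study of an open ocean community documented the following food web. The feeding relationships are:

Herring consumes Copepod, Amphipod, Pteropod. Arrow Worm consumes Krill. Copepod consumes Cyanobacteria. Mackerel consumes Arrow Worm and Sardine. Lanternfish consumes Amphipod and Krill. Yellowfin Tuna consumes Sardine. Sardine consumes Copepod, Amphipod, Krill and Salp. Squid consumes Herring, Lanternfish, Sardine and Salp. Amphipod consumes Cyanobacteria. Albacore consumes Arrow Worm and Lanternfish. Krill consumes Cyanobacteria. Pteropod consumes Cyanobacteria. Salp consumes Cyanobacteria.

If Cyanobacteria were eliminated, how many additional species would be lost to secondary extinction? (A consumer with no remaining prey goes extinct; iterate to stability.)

Remove Cyanobacteria.
Round 1: Pteropod (all prey gone), Salp (all prey gone), Krill (all prey gone), Amphipod (all prey gone), Copepod (all prey gone) → extinct.
Round 2: Arrow Worm (all prey gone), Herring (all prey gone), Sardine (all prey gone), Lanternfish (all prey gone) → extinct.
Round 3: Mackerel (all prey gone), Squid (all prey gone), Yellowfin Tuna (all prey gone), Albacore (all prey gone) → extinct.
No further losses. Total secondary extinctions: 13.

13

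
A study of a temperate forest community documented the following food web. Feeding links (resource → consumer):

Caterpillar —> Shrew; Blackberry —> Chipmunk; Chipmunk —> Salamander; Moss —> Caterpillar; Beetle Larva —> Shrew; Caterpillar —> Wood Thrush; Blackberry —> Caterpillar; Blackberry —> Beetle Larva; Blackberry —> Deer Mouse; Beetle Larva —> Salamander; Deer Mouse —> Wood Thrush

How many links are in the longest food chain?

2 links

One longest chain: Blackberry → Beetle Larva → Salamander.
It has 3 species and 2 links.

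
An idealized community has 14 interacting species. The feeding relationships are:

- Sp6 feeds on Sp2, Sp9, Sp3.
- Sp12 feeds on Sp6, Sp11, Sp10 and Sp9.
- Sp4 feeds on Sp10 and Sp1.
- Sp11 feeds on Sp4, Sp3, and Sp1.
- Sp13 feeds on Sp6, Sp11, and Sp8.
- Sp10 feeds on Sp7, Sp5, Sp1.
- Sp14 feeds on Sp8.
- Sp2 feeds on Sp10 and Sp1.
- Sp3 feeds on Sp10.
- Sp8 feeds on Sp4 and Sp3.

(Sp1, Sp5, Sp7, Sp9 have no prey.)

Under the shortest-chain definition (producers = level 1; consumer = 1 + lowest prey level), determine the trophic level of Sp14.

Sp1 is a producer → level 1.
Sp4 eats Sp1 → level 2.
Sp8 eats Sp4 → level 3.
Sp14 eats Sp8 → level 4.
No prey of Sp14 is below level 3, so 4 is the minimum.

Trophic level 4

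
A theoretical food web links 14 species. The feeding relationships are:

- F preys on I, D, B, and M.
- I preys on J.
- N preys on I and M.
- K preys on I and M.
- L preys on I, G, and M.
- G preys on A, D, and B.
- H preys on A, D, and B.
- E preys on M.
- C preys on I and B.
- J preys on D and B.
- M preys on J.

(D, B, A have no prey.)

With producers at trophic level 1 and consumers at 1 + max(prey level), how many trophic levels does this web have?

4

Producers (level 1): D, B, A.
D → J → I → F gives F level 4.
No species has a prey at level 4, so no species reaches level 5.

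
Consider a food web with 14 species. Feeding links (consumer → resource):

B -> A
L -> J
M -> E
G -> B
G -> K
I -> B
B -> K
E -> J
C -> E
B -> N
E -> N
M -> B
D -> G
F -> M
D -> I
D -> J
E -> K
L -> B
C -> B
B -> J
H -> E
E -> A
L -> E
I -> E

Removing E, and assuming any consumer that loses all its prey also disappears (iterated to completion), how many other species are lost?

1

Remove E.
Round 1: H (all prey gone) → extinct.
No further losses. Total secondary extinctions: 1.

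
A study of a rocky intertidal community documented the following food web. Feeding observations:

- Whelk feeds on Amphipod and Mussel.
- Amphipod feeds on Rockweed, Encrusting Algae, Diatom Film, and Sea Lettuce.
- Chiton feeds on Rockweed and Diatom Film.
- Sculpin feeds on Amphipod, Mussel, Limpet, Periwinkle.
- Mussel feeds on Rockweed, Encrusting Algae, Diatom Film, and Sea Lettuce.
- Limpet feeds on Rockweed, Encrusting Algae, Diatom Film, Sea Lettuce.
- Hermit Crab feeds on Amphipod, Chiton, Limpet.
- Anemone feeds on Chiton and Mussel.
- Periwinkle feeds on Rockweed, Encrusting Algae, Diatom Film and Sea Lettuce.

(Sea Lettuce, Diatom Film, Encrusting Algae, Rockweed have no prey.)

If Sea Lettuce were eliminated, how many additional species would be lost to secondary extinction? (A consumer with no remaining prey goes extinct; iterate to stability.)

0

Remove Sea Lettuce.
Every predator of it retains at least one other prey: Amphipod still has Diatom Film, Encrusting Algae, Rockweed; Periwinkle still has Diatom Film, Encrusting Algae, Rockweed; Mussel still has Diatom Film, Encrusting Algae, Rockweed; Limpet still has Diatom Film, Encrusting Algae, Rockweed.
No consumer loses all prey, so no secondary extinctions occur.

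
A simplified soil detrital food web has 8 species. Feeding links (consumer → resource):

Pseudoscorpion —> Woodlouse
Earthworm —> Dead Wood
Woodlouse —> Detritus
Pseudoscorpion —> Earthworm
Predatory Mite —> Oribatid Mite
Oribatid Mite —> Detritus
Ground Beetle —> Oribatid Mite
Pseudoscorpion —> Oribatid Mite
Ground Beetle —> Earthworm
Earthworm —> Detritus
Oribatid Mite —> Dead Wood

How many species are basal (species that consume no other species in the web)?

Basal species (no prey listed): Detritus, Dead Wood.
Count: 2.

2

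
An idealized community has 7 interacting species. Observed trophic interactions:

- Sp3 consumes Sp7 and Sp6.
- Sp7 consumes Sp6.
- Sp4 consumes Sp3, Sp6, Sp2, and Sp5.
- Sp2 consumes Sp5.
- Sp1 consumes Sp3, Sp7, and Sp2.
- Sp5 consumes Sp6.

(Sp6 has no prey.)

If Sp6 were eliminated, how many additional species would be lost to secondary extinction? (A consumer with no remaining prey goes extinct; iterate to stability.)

Remove Sp6.
Round 1: Sp7 (all prey gone), Sp5 (all prey gone) → extinct.
Round 2: Sp3 (all prey gone), Sp2 (all prey gone) → extinct.
Round 3: Sp1 (all prey gone), Sp4 (all prey gone) → extinct.
No further losses. Total secondary extinctions: 6.

6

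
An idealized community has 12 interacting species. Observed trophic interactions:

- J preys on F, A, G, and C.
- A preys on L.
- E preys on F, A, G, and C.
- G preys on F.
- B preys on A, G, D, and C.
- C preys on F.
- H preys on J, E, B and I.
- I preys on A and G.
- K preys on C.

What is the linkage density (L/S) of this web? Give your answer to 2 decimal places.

L/S = 1.83

There are L = 22 links among S = 12 species.
L/S = 22/12 = 1.8333 ≈ 1.83.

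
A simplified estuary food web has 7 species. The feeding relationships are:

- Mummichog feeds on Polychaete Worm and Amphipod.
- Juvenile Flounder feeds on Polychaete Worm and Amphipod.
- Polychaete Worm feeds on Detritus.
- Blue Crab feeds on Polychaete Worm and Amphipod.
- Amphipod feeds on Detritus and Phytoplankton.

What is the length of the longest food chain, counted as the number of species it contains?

One longest chain: Detritus → Polychaete Worm → Mummichog.
It has 3 species and 2 links.

3 species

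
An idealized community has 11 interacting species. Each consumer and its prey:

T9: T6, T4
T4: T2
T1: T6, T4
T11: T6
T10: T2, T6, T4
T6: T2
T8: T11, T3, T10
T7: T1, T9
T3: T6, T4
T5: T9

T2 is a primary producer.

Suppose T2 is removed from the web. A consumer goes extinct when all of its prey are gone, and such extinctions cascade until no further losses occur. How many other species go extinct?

10

Remove T2.
Round 1: T6 (all prey gone), T4 (all prey gone) → extinct.
Round 2: T11 (all prey gone), T1 (all prey gone), T3 (all prey gone), T10 (all prey gone), T9 (all prey gone) → extinct.
Round 3: T5 (all prey gone), T8 (all prey gone), T7 (all prey gone) → extinct.
No further losses. Total secondary extinctions: 10.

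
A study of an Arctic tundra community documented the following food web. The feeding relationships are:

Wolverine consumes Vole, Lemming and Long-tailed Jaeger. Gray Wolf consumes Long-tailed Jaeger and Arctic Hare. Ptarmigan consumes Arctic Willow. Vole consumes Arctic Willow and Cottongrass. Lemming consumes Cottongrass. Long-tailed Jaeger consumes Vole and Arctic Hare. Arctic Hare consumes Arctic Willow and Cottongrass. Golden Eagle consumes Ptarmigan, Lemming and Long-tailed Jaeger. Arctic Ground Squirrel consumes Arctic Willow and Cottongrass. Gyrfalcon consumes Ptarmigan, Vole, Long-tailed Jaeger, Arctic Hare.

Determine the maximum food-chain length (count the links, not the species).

One longest chain: Cottongrass → Vole → Long-tailed Jaeger → Golden Eagle.
It has 4 species and 3 links.

3 links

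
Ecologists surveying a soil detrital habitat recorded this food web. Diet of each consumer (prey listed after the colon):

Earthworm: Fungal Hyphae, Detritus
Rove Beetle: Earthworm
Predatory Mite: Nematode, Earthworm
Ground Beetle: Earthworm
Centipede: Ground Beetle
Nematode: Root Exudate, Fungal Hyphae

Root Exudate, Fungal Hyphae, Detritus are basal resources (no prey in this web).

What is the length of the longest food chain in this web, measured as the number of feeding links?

3 links

One longest chain: Fungal Hyphae → Earthworm → Ground Beetle → Centipede.
It has 4 species and 3 links.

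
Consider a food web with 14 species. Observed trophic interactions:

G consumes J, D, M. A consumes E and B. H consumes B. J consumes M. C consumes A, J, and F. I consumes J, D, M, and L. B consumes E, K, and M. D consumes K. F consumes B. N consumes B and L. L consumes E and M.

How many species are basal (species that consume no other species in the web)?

3

Basal species (no prey listed): M, E, K.
Count: 3.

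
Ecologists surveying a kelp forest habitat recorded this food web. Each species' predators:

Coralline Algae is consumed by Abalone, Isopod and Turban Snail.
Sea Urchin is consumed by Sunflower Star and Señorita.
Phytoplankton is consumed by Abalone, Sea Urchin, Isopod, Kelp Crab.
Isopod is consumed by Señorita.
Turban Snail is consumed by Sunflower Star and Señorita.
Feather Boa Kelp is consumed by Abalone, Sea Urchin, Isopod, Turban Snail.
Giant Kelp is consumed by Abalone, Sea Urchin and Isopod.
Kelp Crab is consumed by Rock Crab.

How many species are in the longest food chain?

One longest chain: Phytoplankton → Kelp Crab → Rock Crab.
It has 3 species and 2 links.

3 species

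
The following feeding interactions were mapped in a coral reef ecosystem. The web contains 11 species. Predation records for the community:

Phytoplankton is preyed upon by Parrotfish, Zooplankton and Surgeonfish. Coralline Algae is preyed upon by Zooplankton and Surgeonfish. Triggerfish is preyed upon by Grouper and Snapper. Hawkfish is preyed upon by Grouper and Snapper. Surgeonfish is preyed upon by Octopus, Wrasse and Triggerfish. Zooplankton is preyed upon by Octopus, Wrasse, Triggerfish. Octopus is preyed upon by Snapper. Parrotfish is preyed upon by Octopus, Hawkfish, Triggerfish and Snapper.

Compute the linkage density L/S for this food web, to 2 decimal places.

There are L = 20 links among S = 11 species.
L/S = 20/11 = 1.8182 ≈ 1.82.

L/S = 1.82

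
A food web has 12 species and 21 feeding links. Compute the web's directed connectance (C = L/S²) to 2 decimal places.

C = 0.15

The web has S = 12 species and L = 21 feeding links.
C = L / S² = 21 / 144 = 0.1458 ≈ 0.15.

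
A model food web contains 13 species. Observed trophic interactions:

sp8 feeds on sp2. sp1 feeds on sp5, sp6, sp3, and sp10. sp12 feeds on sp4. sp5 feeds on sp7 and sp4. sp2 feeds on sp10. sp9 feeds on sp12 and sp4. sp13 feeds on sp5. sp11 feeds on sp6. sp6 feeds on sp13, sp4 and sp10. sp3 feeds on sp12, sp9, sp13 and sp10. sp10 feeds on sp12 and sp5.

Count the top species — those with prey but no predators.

Top species (has prey, but nothing eats it): sp1, sp11, sp8.
Count: 3.

3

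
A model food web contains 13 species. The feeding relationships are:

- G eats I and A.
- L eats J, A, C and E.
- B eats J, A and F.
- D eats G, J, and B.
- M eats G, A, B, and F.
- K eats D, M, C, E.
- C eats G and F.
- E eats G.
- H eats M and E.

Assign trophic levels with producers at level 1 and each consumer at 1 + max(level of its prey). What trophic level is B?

Trophic level 2

J is a producer → level 1.
B eats J (level 1); other prey at levels: F 1, A 1 → level 2.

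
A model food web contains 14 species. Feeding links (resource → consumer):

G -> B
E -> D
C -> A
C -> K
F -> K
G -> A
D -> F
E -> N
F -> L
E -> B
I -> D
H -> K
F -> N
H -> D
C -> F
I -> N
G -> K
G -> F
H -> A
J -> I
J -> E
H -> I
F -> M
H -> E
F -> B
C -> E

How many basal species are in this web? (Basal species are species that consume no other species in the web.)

4

Basal species (no prey listed): H, G, C, J.
Count: 4.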